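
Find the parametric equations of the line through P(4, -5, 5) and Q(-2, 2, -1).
Direction vector d = Q - P = (-6, 7, -6)
x = 4 - 6t, y = -5 + 7t, z = 5 - 6t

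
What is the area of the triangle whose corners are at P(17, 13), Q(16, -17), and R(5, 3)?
Using the coordinate formula: Area = (1/2)|x₁(y₂-y₃) + x₂(y₃-y₁) + x₃(y₁-y₂)|
Area = (1/2)|17((-17)-3) + 16(3-13) + 5(13-(-17))|
Area = (1/2)|17*(-20) + 16*(-10) + 5*30|
Area = (1/2)|(-340) + (-160) + 150|
Area = (1/2)*350 = 175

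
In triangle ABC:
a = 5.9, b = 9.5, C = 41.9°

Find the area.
Using A = ½ab·sin(C):
A = ½·5.9·9.5·sin(41.9°) = ½·56.05·0.667833 = 18.72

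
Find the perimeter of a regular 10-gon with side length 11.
Perimeter = number of sides * side length
Perimeter = 10 * 11
Perimeter = 110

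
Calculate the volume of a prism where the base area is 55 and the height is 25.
Volume = base area * height
Volume = 55 * 25
Volume = 1375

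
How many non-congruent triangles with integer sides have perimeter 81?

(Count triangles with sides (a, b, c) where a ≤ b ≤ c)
With a ≤ b ≤ c and a + b + c = 81, the triangle inequality a + b > c gives c < 81/2, so c ≤ 40.
Iterate a from 1 to ⌊p/3⌋ = 27; for each a, b ranges from a to ⌊(p−a)/2⌋ with c = p − a − b, keeping only c ≥ b.
Triples: (1, 40, 40), (2, 39, 40), (3, 38, 40), …
Count = 147 triangles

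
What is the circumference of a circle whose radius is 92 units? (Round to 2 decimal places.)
Circumference = 2 * pi * r
Circumference = 2 * pi * 92
Circumference = 578.05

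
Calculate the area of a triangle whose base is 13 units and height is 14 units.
Area = (1/2) * base * height
Area = (1/2) * 13 * 14
Area = 91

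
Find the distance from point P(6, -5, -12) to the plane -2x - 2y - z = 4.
d = |(-2)(6) + (-2)(-5) + (-1)(-12) - (4)| / √((-2)² + (-2)² + (-1)²) = 6/√9 = 2.0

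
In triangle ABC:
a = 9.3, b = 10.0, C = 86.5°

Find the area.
Using A = ½ab·sin(C):
A = ½·9.3·10.0·sin(86.5°) = ½·93·0.998135 = 46.41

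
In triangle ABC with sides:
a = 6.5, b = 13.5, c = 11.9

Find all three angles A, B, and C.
By the law of cosines:
cos(A) = (b² + c² - a²)/(2bc) = 0.876471  →  A = 28.78°
cos(B) = (a² + c² - b²)/(2ac) = 0.010407  →  B = 89.4°
cos(C) = (a² + b² - c²)/(2ab) = 0.472308  →  C = 61.82°
Check: A + B + C = 180.0° ✓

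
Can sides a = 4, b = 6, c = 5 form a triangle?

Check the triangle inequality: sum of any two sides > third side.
Yes, triangle inequality satisfied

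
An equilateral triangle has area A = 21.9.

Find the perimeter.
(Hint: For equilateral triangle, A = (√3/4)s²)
A = (√3/4)s²  →  s² = 4A/√3 = 4·21.9/√3 = 50.5759
s = 7.11167
Perimeter = 3s = 21.34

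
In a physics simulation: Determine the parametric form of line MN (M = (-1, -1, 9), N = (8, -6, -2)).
Direction vector d = N - M = (9, -5, -11)
x = -1 + 9t, y = -1 - 5t, z = 9 - 11t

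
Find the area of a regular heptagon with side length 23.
For a regular 7-gon with side length s = 23:
Apothem a = s / (2*tan(pi/7)) = 23 / (2*tan(pi/7)) ≈ 23.88
Perimeter P = 7 * 23 = 161
Area = (1/2) * P * a = (1/2) * 161 * 23.88 = 1922.34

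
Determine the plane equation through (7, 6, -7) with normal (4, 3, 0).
d = n·P = (4)(7) + (3)(6) + (0)(-7) = 46
Plane: 4x + 3y = 46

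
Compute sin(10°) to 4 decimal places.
sin(10 degrees) = 0.1736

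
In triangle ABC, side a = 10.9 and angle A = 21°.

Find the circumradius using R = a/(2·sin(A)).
R = a/(2·sin(A)) = 10.9/(2·sin(21°))
R = 10.9/(2·0.358368) = 10.9/0.716736 = 15.21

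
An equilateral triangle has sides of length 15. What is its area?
Area = (sqrt(3)/4) * s²
Area = (sqrt(3)/4) * 15²
Area = (sqrt(3)/4) * 225
Area = 97.43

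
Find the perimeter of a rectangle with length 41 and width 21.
Perimeter = 2 * (length + width)
Perimeter = 2 * (41 + 21)
Perimeter = 2 * 62
Perimeter = 124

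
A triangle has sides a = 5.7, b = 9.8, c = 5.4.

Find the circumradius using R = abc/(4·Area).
s = (a+b+c)/2 = 10.45
Area = √(s(s-a)(s-b)(s-c)) = √(10.45·4.75·0.65·5.05) = 12.7646
R = abc/(4·Area) = (5.7·9.8·5.4)/(4·12.7646) = 301.644/51.0584 = 5.908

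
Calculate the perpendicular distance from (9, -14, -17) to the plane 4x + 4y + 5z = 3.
d = |4(9) + 4(-14) + 5(-17) - (3)| / √(4² + 4² + 5²) = 108/√57 = 14.3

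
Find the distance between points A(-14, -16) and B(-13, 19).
Using the distance formula: d = sqrt((x₂-x₁)² + (y₂-y₁)²)
dx = (-13) - (-14) = 1
dy = 19 - (-16) = 35
d = sqrt(1² + 35²) = sqrt(1 + 1225) = sqrt(1226) = 35.01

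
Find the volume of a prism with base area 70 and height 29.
Volume = base area * height
Volume = 70 * 29
Volume = 2030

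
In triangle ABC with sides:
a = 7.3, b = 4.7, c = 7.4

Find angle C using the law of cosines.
cos(C) = (a² + b² - c²)/(2ab)
cos(C) = (7.3² + 4.7² - 7.4²)/(2·7.3·4.7) = 20.62/68.62 = 0.300495
C = arccos(0.300495) = 72.51°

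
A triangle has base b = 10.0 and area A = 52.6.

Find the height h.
A = ½bh  →  h = 2A/b
h = 2·52.6/10.0 = 10.52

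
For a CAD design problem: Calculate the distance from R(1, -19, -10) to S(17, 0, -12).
d = √[(16)² + (19)² + (-2)²] = √621 = 24.92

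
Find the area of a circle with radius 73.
Area = pi * r²
Area = pi * 73²
Area = pi * 5329
Area = 16741.55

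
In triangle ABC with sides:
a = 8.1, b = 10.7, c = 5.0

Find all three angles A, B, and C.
By the law of cosines:
cos(A) = (b² + c² - a²)/(2bc) = 0.690467  →  A = 46.33°
cos(B) = (a² + c² - b²)/(2ac) = -0.294815  →  B = 107.1°
cos(C) = (a² + b² - c²)/(2ab) = 0.894773  →  C = 26.52°
Check: A + B + C = 180.0° ✓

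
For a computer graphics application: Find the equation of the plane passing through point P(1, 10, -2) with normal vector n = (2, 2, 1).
d = n·P = (2)(1) + (2)(10) + (1)(-2) = 20
Plane: 2x + 2y + z = 20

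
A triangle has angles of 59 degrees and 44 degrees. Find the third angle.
Sum of angles in a triangle = 180 degrees
Third angle = 180 - 59 - 44
Third angle = 77 degrees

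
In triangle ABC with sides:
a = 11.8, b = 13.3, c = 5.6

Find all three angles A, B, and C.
By the law of cosines:
cos(A) = (b² + c² - a²)/(2bc) = 0.463279  →  A = 62.4°
cos(B) = (a² + c² - b²)/(2ac) = -0.047594  →  B = 92.73°
cos(C) = (a² + b² - c²)/(2ab) = 0.907258  →  C = 24.87°
Check: A + B + C = 180.0° ✓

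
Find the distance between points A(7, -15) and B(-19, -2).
Using the distance formula: d = sqrt((x₂-x₁)² + (y₂-y₁)²)
dx = (-19) - 7 = -26
dy = (-2) - (-15) = 13
d = sqrt((-26)² + 13²) = sqrt(676 + 169) = sqrt(845) = 29.07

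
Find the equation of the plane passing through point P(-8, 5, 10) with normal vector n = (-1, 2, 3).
d = n·P = (-1)(-8) + (2)(5) + (3)(10) = 48
Plane: -x + 2y + 3z = 48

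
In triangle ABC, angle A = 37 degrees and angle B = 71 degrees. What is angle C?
Sum of angles in a triangle = 180 degrees
Third angle = 180 - 37 - 71
Third angle = 72 degrees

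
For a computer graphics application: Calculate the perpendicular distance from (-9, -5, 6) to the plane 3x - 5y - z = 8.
d = |3(-9) + (-5)(-5) + (-1)(6) - (8)| / √(3² + (-5)² + (-1)²) = 16/√35 = 2.704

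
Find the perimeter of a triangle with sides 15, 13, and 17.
Perimeter = sum of all sides
Perimeter = 15 + 13 + 17
Perimeter = 45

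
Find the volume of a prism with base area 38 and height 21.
Volume = base area * height
Volume = 38 * 21
Volume = 798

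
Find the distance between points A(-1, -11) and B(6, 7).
Using the distance formula: d = sqrt((x₂-x₁)² + (y₂-y₁)²)
dx = 6 - (-1) = 7
dy = 7 - (-11) = 18
d = sqrt(7² + 18²) = sqrt(49 + 324) = sqrt(373) = 19.31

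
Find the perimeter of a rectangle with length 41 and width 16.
Perimeter = 2 * (length + width)
Perimeter = 2 * (41 + 16)
Perimeter = 2 * 57
Perimeter = 114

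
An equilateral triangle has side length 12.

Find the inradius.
For an equilateral triangle, r = s/(2√3) where s is the side.
r = 12/(2√3) = 12/3.464102 = 3.464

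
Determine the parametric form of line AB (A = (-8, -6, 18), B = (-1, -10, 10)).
Direction vector d = B - A = (7, -4, -8)
x = -8 + 7t, y = -6 - 4t, z = 18 - 8t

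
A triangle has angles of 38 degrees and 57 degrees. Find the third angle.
Sum of angles in a triangle = 180 degrees
Third angle = 180 - 38 - 57
Third angle = 85 degrees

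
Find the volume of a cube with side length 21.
Volume = s³
Volume = 21³
Volume = 9261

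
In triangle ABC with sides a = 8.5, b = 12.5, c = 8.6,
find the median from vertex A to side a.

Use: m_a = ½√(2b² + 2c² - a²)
m_a = ½√(2·12.5² + 2·8.6² - 8.5²)
m_a = ½√(312.5 + 147.92 - 72.25) = ½√388.17 = 9.851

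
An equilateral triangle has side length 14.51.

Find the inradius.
For an equilateral triangle, r = s/(2√3) where s is the side.
r = 14.51/(2√3) = 14.51/3.464102 = 4.189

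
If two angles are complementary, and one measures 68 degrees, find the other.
Complementary angles sum to 90 degrees.
Other angle = 90 - 68
Other angle = 22 degrees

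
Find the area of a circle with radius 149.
Area = pi * r²
Area = pi * 149²
Area = pi * 22201
Area = 69746.50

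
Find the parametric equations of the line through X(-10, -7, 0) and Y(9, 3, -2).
Direction vector d = Y - X = (19, 10, -2)
x = -10 + 19t, y = -7 + 10t, z = 0 - 2t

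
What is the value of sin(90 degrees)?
sin(90 degrees) = 1
Decimal approximation: 1.0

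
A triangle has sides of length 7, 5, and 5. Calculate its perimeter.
Perimeter = sum of all sides
Perimeter = 7 + 5 + 5
Perimeter = 17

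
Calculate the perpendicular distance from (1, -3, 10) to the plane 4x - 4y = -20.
d = |4(1) + (-4)(-3) + 0(10) - (-20)| / √(4² + (-4)² + 0²) = 36/√32 = 6.364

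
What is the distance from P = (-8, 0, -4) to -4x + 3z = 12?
d = |(-4)(-8) + 0(0) + 3(-4) - (12)| / √((-4)² + 0² + 3²) = 8/√25 = 1.6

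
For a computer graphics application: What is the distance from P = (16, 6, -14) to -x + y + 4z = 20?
d = |(-1)(16) + 1(6) + 4(-14) - (20)| / √((-1)² + 1² + 4²) = 86/√18 = 20.27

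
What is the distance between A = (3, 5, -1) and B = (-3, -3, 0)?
d = √[(-6)² + (-8)² + (1)²] = √101 = 10.05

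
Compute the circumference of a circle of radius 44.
Circumference = 2 * pi * r
Circumference = 2 * pi * 44
Circumference = 276.46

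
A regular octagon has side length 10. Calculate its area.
For a regular 8-gon with side length s = 10:
Apothem a = s / (2*tan(pi/8)) = 10 / (2*tan(pi/8)) ≈ 12.0711
Perimeter P = 8 * 10 = 80
Area = (1/2) * P * a = (1/2) * 80 * 12.0711 = 482.84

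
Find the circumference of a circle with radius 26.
Circumference = 2 * pi * r
Circumference = 2 * pi * 26
Circumference = 163.36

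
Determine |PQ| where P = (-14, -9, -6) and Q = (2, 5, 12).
d = √[(16)² + (14)² + (18)²] = √776 = 27.86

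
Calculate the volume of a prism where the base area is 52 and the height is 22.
Volume = base area * height
Volume = 52 * 22
Volume = 1144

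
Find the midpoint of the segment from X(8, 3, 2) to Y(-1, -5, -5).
Midpoint = ((8-1)/2, (3-5)/2, (2-5)/2) = (3.5, -1, -1.5)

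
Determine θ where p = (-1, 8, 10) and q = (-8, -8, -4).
p·q = -96, |p|² = 165, |q|² = 144
cos θ = -96/√23760 ≈ -0.6228
θ ≈ 128.5°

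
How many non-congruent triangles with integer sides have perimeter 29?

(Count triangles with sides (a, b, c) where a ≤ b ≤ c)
With a ≤ b ≤ c and a + b + c = 29, the triangle inequality a + b > c gives c < 29/2, so c ≤ 14.
Iterate a from 1 to ⌊p/3⌋ = 9; for each a, b ranges from a to ⌊(p−a)/2⌋ with c = p − a − b, keeping only c ≥ b.
Triples: (1, 14, 14), (2, 13, 14), (3, 12, 14), …
Count = 21 triangles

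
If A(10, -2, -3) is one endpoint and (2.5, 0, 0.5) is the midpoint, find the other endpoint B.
B = (2×2.5 - 10, 2×0 - (-2), 2×0.5 - (-3)) = (-5, 2, 4)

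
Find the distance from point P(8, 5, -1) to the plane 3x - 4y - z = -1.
d = |3(8) + (-4)(5) + (-1)(-1) - (-1)| / √(3² + (-4)² + (-1)²) = 6/√26 = 1.177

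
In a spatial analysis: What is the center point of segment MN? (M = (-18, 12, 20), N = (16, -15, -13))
Midpoint = ((-18+16)/2, (12-15)/2, (20-13)/2) = (-1, -1.5, 3.5)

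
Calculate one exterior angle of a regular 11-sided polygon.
Exterior angle of a regular n-gon = 360/n
Exterior angle = 360/11
Exterior angle = 32.73 degrees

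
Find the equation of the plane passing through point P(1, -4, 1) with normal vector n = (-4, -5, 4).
d = n·P = (-4)(1) + (-5)(-4) + (4)(1) = 20
Plane: -4x - 5y + 4z = 20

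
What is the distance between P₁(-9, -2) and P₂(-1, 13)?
Using the distance formula: d = sqrt((x₂-x₁)² + (y₂-y₁)²)
dx = (-1) - (-9) = 8
dy = 13 - (-2) = 15
d = sqrt(8² + 15²) = sqrt(64 + 225) = sqrt(289) = 17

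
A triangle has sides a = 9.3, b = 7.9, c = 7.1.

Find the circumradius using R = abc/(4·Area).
s = (a+b+c)/2 = 12.15
Area = √(s(s-a)(s-b)(s-c)) = √(12.15·2.85·4.25·5.05) = 27.2616
R = abc/(4·Area) = (9.3·7.9·7.1)/(4·27.2616) = 521.637/109.0464 = 4.784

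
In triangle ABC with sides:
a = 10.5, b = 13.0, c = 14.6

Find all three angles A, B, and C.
By the law of cosines:
cos(A) = (b² + c² - a²)/(2bc) = 0.716307  →  A = 44.25°
cos(B) = (a² + c² - b²)/(2ac) = 0.503620  →  B = 59.76°
cos(C) = (a² + b² - c²)/(2ab) = 0.242088  →  C = 75.99°
Check: A + B + C = 180.0° ✓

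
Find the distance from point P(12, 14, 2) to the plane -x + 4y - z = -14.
d = |(-1)(12) + 4(14) + (-1)(2) - (-14)| / √((-1)² + 4² + (-1)²) = 56/√18 = 13.2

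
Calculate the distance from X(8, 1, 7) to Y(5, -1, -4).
d = √[(-3)² + (-2)² + (-11)²] = √134 = 11.58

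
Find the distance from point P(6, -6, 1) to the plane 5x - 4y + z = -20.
d = |5(6) + (-4)(-6) + 1(1) - (-20)| / √(5² + (-4)² + 1²) = 75/√42 = 11.57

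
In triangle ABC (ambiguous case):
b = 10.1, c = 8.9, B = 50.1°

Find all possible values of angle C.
sin(C)/c = sin(B)/b  →  sin(C) = c·sin(B)/b = 8.9·sin(50.1°)/10.1 = 0.676017
C₁ = arcsin(0.676017) = 42.53°,  C₂ = 180° - C₁ = 137.47°
Check C₂: A = 180° - 50.1° - 137.47° = -7.57° ≤ 0, rejected
C = 42.53° (one solution)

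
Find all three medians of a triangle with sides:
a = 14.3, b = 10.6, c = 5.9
Using m_x = ½√(2y² + 2z² - x²):
m_a = ½√(2·10.6² + 2·5.9² - 14.3²) = ½√89.85 = 4.739
m_b = ½√(2·14.3² + 2·5.9² - 10.6²) = ½√366.24 = 9.569
m_c = ½√(2·14.3² + 2·10.6² - 5.9²) = ½√598.89 = 12.24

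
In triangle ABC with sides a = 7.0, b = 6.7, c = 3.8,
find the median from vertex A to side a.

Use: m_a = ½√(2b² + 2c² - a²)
m_a = ½√(2·6.7² + 2·3.8² - 7.0²)
m_a = ½√(89.78 + 28.88 - 49) = ½√69.66 = 4.173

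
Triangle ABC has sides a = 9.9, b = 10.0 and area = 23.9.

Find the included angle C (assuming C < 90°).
Area = ½ab·sin(C)  →  sin(C) = 2·Area/(ab)
sin(C) = 2·23.9/(9.9·10.0) = 0.482828
C = arcsin(0.482828) = 28.87°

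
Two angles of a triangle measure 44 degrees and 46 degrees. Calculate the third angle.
Sum of angles in a triangle = 180 degrees
Third angle = 180 - 44 - 46
Third angle = 90 degrees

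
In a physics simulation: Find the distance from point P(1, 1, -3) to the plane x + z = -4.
d = |1(1) + 0(1) + 1(-3) - (-4)| / √(1² + 0² + 1²) = 2/√2 = 1.414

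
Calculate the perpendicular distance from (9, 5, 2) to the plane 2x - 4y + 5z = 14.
d = |2(9) + (-4)(5) + 5(2) - (14)| / √(2² + (-4)² + 5²) = 6/√45 = 0.8944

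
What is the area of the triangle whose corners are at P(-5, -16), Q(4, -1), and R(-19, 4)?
Using the coordinate formula: Area = (1/2)|x₁(y₂-y₃) + x₂(y₃-y₁) + x₃(y₁-y₂)|
Area = (1/2)|(-5)((-1)-4) + 4(4-(-16)) + (-19)((-16)-(-1))|
Area = (1/2)|(-5)*(-5) + 4*20 + (-19)*(-15)|
Area = (1/2)|25 + 80 + 285|
Area = (1/2)*390 = 195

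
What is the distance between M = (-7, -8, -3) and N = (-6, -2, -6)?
d = √[(1)² + (6)² + (-3)²] = √46 = 6.782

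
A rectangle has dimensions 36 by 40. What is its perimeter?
Perimeter = 2 * (length + width)
Perimeter = 2 * (36 + 40)
Perimeter = 2 * 76
Perimeter = 152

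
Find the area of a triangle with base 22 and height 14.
Area = (1/2) * base * height
Area = (1/2) * 22 * 14
Area = 154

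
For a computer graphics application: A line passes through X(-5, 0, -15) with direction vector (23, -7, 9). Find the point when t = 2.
P(2) = (-5 + 23(2), 0 + (-7)(2), -15 + 9(2)) = (41, -14, 3)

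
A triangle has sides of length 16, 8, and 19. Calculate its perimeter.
Perimeter = sum of all sides
Perimeter = 16 + 8 + 19
Perimeter = 43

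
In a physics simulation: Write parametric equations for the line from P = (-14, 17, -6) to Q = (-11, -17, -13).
Direction vector d = Q - P = (3, -34, -7)
x = -14 + 3t, y = 17 - 34t, z = -6 - 7t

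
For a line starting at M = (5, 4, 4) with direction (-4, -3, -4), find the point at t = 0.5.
P(0.5) = (5 + (-4)(0.5), 4 + (-3)(0.5), 4 + (-4)(0.5)) = (3, 2.5, 2)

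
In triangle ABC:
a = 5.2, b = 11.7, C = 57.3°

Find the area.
Using A = ½ab·sin(C):
A = ½·5.2·11.7·sin(57.3°) = ½·60.84·0.841511 = 25.6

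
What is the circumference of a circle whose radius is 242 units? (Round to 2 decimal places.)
Circumference = 2 * pi * r
Circumference = 2 * pi * 242
Circumference = 1520.53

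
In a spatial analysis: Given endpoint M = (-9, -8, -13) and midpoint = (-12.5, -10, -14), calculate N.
N = (2×(-12.5) - (-9), 2×(-10) - (-8), 2×(-14) - (-13)) = (-16, -12, -15)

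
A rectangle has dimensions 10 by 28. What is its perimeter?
Perimeter = 2 * (length + width)
Perimeter = 2 * (10 + 28)
Perimeter = 2 * 38
Perimeter = 76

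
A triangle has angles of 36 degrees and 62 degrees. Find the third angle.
Sum of angles in a triangle = 180 degrees
Third angle = 180 - 36 - 62
Third angle = 82 degrees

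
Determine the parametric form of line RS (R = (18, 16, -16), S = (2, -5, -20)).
Direction vector d = S - R = (-16, -21, -4)
x = 18 - 16t, y = 16 - 21t, z = -16 - 4t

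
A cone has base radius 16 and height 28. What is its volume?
Volume = (1/3) * pi * r² * h
Volume = (1/3) * pi * 16² * 28
Volume = (1/3) * pi * 256 * 28
Volume = (1/3) * pi * 7168
Volume = 7506.31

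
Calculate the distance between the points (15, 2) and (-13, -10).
Using the distance formula: d = sqrt((x₂-x₁)² + (y₂-y₁)²)
dx = (-13) - 15 = -28
dy = (-10) - 2 = -12
d = sqrt((-28)² + (-12)²) = sqrt(784 + 144) = sqrt(928) = 30.46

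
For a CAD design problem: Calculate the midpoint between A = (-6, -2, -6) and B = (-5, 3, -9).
Midpoint = ((-6-5)/2, (-2+3)/2, (-6-9)/2) = (-5.5, 0.5, -7.5)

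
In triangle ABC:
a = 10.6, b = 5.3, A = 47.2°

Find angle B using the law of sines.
sin(B)/b = sin(A)/a
sin(B) = b·sin(A)/a = 5.3·sin(47.2°)/10.6 = 0.366865
B = arcsin(0.366865) = 21.52°  (b ≤ a, so B ≤ A and the acute solution is unique)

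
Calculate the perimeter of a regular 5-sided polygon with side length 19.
Perimeter = number of sides * side length
Perimeter = 5 * 19
Perimeter = 95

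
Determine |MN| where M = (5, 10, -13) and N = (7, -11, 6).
d = √[(2)² + (-21)² + (19)²] = √806 = 28.39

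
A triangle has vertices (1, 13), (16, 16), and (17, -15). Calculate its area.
Using the coordinate formula: Area = (1/2)|x₁(y₂-y₃) + x₂(y₃-y₁) + x₃(y₁-y₂)|
Area = (1/2)|1(16-(-15)) + 16((-15)-13) + 17(13-16)|
Area = (1/2)|1*31 + 16*(-28) + 17*(-3)|
Area = (1/2)|31 + (-448) + (-51)|
Area = (1/2)*468 = 234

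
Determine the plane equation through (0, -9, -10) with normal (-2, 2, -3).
d = n·P = (-2)(0) + (2)(-9) + (-3)(-10) = 12
Plane: -2x + 2y - 3z = 12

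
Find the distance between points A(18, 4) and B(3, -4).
Using the distance formula: d = sqrt((x₂-x₁)² + (y₂-y₁)²)
dx = 3 - 18 = -15
dy = (-4) - 4 = -8
d = sqrt((-15)² + (-8)²) = sqrt(225 + 64) = sqrt(289) = 17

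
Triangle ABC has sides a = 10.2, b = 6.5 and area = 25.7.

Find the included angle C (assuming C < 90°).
Area = ½ab·sin(C)  →  sin(C) = 2·Area/(ab)
sin(C) = 2·25.7/(10.2·6.5) = 0.775264
C = arcsin(0.775264) = 50.83°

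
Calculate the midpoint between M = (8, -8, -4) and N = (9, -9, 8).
Midpoint = ((8+9)/2, (-8-9)/2, (-4+8)/2) = (8.5, -8.5, 2)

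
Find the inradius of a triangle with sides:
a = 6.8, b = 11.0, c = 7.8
s = (a+b+c)/2 = (6.8+11.0+7.8)/2 = 12.8
Area = √(s(s-a)(s-b)(s-c)) = √(12.8·6·1.8·5) = 26.2907
r = Area/s = 26.2907/12.8 = 2.054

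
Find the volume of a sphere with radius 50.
Volume = (4/3) * pi * r³
Volume = (4/3) * pi * 50³
Volume = (4/3) * pi * 125000
Volume = 523598.78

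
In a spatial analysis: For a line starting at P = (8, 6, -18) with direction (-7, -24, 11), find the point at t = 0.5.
P(0.5) = (8 + (-7)(0.5), 6 + (-24)(0.5), -18 + 11(0.5)) = (4.5, -6, -12.5)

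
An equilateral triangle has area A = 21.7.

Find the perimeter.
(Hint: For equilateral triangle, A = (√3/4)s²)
A = (√3/4)s²  →  s² = 4A/√3 = 4·21.7/√3 = 50.114
s = 7.07912
Perimeter = 3s = 21.24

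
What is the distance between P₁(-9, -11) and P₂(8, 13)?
Using the distance formula: d = sqrt((x₂-x₁)² + (y₂-y₁)²)
dx = 8 - (-9) = 17
dy = 13 - (-11) = 24
d = sqrt(17² + 24²) = sqrt(289 + 576) = sqrt(865) = 29.41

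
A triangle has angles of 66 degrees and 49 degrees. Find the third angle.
Sum of angles in a triangle = 180 degrees
Third angle = 180 - 66 - 49
Third angle = 65 degrees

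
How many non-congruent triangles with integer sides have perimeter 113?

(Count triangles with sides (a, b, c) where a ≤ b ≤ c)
With a ≤ b ≤ c and a + b + c = 113, the triangle inequality a + b > c gives c < 113/2, so c ≤ 56.
Iterate a from 1 to ⌊p/3⌋ = 37; for each a, b ranges from a to ⌊(p−a)/2⌋ with c = p − a − b, keeping only c ≥ b.
Triples: (1, 56, 56), (2, 55, 56), (3, 54, 56), …
Count = 280 triangles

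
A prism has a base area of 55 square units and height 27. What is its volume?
Volume = base area * height
Volume = 55 * 27
Volume = 1485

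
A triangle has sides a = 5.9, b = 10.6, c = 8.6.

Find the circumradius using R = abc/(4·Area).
s = (a+b+c)/2 = 12.55
Area = √(s(s-a)(s-b)(s-c)) = √(12.55·6.65·1.95·3.95) = 25.3541
R = abc/(4·Area) = (5.9·10.6·8.6)/(4·25.3541) = 537.844/101.4164 = 5.303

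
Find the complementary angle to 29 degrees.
Complementary angles sum to 90 degrees.
Other angle = 90 - 29
Other angle = 61 degrees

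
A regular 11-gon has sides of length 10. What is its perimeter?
Perimeter = number of sides * side length
Perimeter = 11 * 10
Perimeter = 110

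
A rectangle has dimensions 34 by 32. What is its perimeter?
Perimeter = 2 * (length + width)
Perimeter = 2 * (34 + 32)
Perimeter = 2 * 66
Perimeter = 132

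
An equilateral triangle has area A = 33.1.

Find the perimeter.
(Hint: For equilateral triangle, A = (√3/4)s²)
A = (√3/4)s²  →  s² = 4A/√3 = 4·33.1/√3 = 76.4412
s = 8.74306
Perimeter = 3s = 26.23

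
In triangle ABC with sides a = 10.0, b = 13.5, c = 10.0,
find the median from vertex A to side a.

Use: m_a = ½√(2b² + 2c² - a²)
m_a = ½√(2·13.5² + 2·10.0² - 10.0²)
m_a = ½√(364.5 + 200 - 100) = ½√464.5 = 10.78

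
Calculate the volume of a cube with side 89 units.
Volume = s³
Volume = 89³
Volume = 704969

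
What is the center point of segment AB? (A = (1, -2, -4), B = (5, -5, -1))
Midpoint = ((1+5)/2, (-2-5)/2, (-4-1)/2) = (3, -3.5, -2.5)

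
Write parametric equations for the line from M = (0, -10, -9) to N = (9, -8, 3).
Direction vector d = N - M = (9, 2, 12)
x = 0 + 9t, y = -10 + 2t, z = -9 + 12t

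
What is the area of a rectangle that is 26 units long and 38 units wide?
Area = length * width
Area = 26 * 38
Area = 988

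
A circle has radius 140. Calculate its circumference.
Circumference = 2 * pi * r
Circumference = 2 * pi * 140
Circumference = 879.65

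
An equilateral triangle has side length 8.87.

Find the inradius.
For an equilateral triangle, r = s/(2√3) where s is the side.
r = 8.87/(2√3) = 8.87/3.464102 = 2.561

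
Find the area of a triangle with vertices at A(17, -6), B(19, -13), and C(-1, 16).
Using the coordinate formula: Area = (1/2)|x₁(y₂-y₃) + x₂(y₃-y₁) + x₃(y₁-y₂)|
Area = (1/2)|17((-13)-16) + 19(16-(-6)) + (-1)((-6)-(-13))|
Area = (1/2)|17*(-29) + 19*22 + (-1)*7|
Area = (1/2)|(-493) + 418 + (-7)|
Area = (1/2)*82 = 41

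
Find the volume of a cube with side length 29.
Volume = s³
Volume = 29³
Volume = 24389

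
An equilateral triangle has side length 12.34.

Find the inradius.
For an equilateral triangle, r = s/(2√3) where s is the side.
r = 12.34/(2√3) = 12.34/3.464102 = 3.562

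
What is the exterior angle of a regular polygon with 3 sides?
Exterior angle of a regular n-gon = 360/n
Exterior angle = 360/3
Exterior angle = 120 degrees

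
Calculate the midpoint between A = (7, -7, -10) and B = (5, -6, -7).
Midpoint = ((7+5)/2, (-7-6)/2, (-10-7)/2) = (6, -6.5, -8.5)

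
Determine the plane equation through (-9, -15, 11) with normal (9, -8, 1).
d = n·P = (9)(-9) + (-8)(-15) + (1)(11) = 50
Plane: 9x - 8y + z = 50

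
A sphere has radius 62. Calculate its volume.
Volume = (4/3) * pi * r³
Volume = (4/3) * pi * 62³
Volume = (4/3) * pi * 238328
Volume = 998305.99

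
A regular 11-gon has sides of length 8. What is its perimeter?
Perimeter = number of sides * side length
Perimeter = 11 * 8
Perimeter = 88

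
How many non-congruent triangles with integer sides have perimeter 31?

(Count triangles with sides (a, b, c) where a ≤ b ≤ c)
With a ≤ b ≤ c and a + b + c = 31, the triangle inequality a + b > c gives c < 31/2, so c ≤ 15.
Iterate a from 1 to ⌊p/3⌋ = 10; for each a, b ranges from a to ⌊(p−a)/2⌋ with c = p − a − b, keeping only c ≥ b.
Triples: (1, 15, 15), (2, 14, 15), (3, 13, 15), …
Count = 24 triangles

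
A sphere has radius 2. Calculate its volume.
Volume = (4/3) * pi * r³
Volume = (4/3) * pi * 2³
Volume = (4/3) * pi * 8
Volume = 33.51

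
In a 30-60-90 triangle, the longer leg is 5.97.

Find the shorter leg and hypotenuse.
In a 30-60-90 triangle, sides are in ratio 1 : √3 : 2.
Long leg = short leg·√3  →  short leg = 5.97/√3 = 3.447
Hypotenuse = 2·(short leg) = 2·5.97/√3 = 6.894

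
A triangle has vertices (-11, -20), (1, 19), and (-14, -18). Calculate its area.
Using the coordinate formula: Area = (1/2)|x₁(y₂-y₃) + x₂(y₃-y₁) + x₃(y₁-y₂)|
Area = (1/2)|(-11)(19-(-18)) + 1((-18)-(-20)) + (-14)((-20)-19)|
Area = (1/2)|(-11)*37 + 1*2 + (-14)*(-39)|
Area = (1/2)|(-407) + 2 + 546|
Area = (1/2)*141 = 70.50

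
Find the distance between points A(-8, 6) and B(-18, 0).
Using the distance formula: d = sqrt((x₂-x₁)² + (y₂-y₁)²)
dx = (-18) - (-8) = -10
dy = 0 - 6 = -6
d = sqrt((-10)² + (-6)²) = sqrt(100 + 36) = sqrt(136) = 11.66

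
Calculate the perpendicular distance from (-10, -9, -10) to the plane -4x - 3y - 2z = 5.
d = |(-4)(-10) + (-3)(-9) + (-2)(-10) - (5)| / √((-4)² + (-3)² + (-2)²) = 82/√29 = 15.23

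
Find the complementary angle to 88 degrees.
Complementary angles sum to 90 degrees.
Other angle = 90 - 88
Other angle = 2 degrees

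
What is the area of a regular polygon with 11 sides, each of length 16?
For a regular 11-gon with side length s = 16:
Apothem a = s / (2*tan(pi/11)) = 16 / (2*tan(pi/11)) ≈ 27.2455
Perimeter P = 11 * 16 = 176
Area = (1/2) * P * a = (1/2) * 176 * 27.2455 = 2397.60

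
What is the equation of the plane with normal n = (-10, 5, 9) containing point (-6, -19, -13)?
d = n·P = (-10)(-6) + (5)(-19) + (9)(-13) = -152
Plane: -10x + 5y + 9z = -152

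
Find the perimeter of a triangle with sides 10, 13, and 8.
Perimeter = sum of all sides
Perimeter = 10 + 13 + 8
Perimeter = 31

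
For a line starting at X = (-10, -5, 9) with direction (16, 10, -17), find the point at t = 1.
P(1) = (-10 + 16(1), -5 + 10(1), 9 + (-17)(1)) = (6, 5, -8)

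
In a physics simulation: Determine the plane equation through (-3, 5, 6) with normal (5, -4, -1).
d = n·P = (5)(-3) + (-4)(5) + (-1)(6) = -41
Plane: 5x - 4y - z = -41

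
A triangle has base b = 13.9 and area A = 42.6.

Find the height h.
A = ½bh  →  h = 2A/b
h = 2·42.6/13.9 = 6.129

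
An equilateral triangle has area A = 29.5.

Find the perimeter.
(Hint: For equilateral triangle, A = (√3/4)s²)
A = (√3/4)s²  →  s² = 4A/√3 = 4·29.5/√3 = 68.1273
s = 8.25393
Perimeter = 3s = 24.76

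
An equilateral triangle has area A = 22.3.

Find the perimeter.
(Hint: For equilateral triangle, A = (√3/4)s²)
A = (√3/4)s²  →  s² = 4A/√3 = 4·22.3/√3 = 51.4996
s = 7.17633
Perimeter = 3s = 21.53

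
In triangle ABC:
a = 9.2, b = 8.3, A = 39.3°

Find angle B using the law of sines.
sin(B)/b = sin(A)/a
sin(B) = b·sin(A)/a = 8.3·sin(39.3°)/9.2 = 0.571420
B = arcsin(0.571420) = 34.85°  (b ≤ a, so B ≤ A and the acute solution is unique)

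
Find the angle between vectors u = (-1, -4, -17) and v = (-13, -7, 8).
u·v = -95, |u|² = 306, |v|² = 282
cos θ = -95/√86292 ≈ -0.3234
θ ≈ 108.9°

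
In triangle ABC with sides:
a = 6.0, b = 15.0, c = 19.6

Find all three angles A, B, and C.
By the law of cosines:
cos(A) = (b² + c² - a²)/(2bc) = 0.974762  →  A = 12.9°
cos(B) = (a² + c² - b²)/(2ac) = 0.829762  →  B = 33.93°
cos(C) = (a² + b² - c²)/(2ab) = -0.684222  →  C = 133.2°
Check: A + B + C = 180.0° ✓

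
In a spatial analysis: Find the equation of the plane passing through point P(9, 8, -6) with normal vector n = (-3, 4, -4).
d = n·P = (-3)(9) + (4)(8) + (-4)(-6) = 29
Plane: -3x + 4y - 4z = 29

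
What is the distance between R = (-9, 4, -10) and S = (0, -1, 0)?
d = √[(9)² + (-5)² + (10)²] = √206 = 14.35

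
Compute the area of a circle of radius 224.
Area = pi * r²
Area = pi * 224²
Area = pi * 50176
Area = 157632.55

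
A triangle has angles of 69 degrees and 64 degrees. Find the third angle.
Sum of angles in a triangle = 180 degrees
Third angle = 180 - 69 - 64
Third angle = 47 degrees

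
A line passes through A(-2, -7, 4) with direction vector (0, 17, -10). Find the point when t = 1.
P(1) = (-2 + 0(1), -7 + 17(1), 4 + (-10)(1)) = (-2, 10, -6)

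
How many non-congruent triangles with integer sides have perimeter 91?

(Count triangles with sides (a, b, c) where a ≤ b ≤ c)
With a ≤ b ≤ c and a + b + c = 91, the triangle inequality a + b > c gives c < 91/2, so c ≤ 45.
Iterate a from 1 to ⌊p/3⌋ = 30; for each a, b ranges from a to ⌊(p−a)/2⌋ with c = p − a − b, keeping only c ≥ b.
Triples: (1, 45, 45), (2, 44, 45), (3, 43, 45), …
Count = 184 triangles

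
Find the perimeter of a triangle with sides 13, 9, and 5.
Perimeter = sum of all sides
Perimeter = 13 + 9 + 5
Perimeter = 27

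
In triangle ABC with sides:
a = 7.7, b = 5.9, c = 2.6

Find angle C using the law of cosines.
cos(C) = (a² + b² - c²)/(2ab)
cos(C) = (7.7² + 5.9² - 2.6²)/(2·7.7·5.9) = 87.34/90.86 = 0.961259
C = arccos(0.961259) = 16°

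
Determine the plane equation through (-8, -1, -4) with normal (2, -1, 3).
d = n·P = (2)(-8) + (-1)(-1) + (3)(-4) = -27
Plane: 2x - y + 3z = -27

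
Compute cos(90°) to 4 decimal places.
cos(90 degrees) = 0
Decimal approximation: 0.0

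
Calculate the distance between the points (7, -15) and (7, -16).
Using the distance formula: d = sqrt((x₂-x₁)² + (y₂-y₁)²)
dx = 7 - 7 = 0
dy = (-16) - (-15) = -1
d = sqrt(0² + (-1)²) = sqrt(0 + 1) = sqrt(1) = 1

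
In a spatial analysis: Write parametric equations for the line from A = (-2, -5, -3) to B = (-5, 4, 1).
Direction vector d = B - A = (-3, 9, 4)
x = -2 - 3t, y = -5 + 9t, z = -3 + 4t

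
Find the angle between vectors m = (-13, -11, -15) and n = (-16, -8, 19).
m·n = 11, |m|² = 515, |n|² = 681
cos θ = 11/√350715 ≈ 0.01857
θ ≈ 88.94°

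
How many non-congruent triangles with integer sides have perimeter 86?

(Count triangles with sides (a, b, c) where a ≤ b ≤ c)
With a ≤ b ≤ c and a + b + c = 86, the triangle inequality a + b > c gives c < 86/2, so c ≤ 42.
Iterate a from 1 to ⌊p/3⌋ = 28; for each a, b ranges from a to ⌊(p−a)/2⌋ with c = p − a − b, keeping only c ≥ b.
Triples: (2, 42, 42), (3, 41, 42), (4, 40, 42), …
Count = 154 triangles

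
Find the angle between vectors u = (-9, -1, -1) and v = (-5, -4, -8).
u·v = 57, |u|² = 83, |v|² = 105
cos θ = 57/√8715 ≈ 0.6106
θ ≈ 52.37°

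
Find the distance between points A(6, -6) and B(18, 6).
Using the distance formula: d = sqrt((x₂-x₁)² + (y₂-y₁)²)
dx = 18 - 6 = 12
dy = 6 - (-6) = 12
d = sqrt(12² + 12²) = sqrt(144 + 144) = sqrt(288) = 16.97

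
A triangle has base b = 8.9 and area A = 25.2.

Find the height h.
A = ½bh  →  h = 2A/b
h = 2·25.2/8.9 = 5.663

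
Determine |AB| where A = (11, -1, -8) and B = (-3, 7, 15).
d = √[(-14)² + (8)² + (23)²] = √789 = 28.09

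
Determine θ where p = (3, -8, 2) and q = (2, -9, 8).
p·q = 94, |p|² = 77, |q|² = 149
cos θ = 94/√11473 ≈ 0.8776
θ ≈ 28.65°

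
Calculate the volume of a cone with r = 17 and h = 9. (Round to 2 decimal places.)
Volume = (1/3) * pi * r² * h
Volume = (1/3) * pi * 17² * 9
Volume = (1/3) * pi * 289 * 9
Volume = (1/3) * pi * 2601
Volume = 2723.76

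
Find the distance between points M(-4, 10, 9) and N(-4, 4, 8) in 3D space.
d = √[(0)² + (-6)² + (-1)²] = √37 = 6.083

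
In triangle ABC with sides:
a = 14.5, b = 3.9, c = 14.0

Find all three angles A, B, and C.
By the law of cosines:
cos(A) = (b² + c² - a²)/(2bc) = 0.008791  →  A = 89.5°
cos(B) = (a² + c² - b²)/(2ac) = 0.963153  →  B = 15.6°
cos(C) = (a² + b² - c²)/(2ab) = 0.260477  →  C = 74.9°
Check: A + B + C = 180.0° ✓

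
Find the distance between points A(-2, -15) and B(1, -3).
Using the distance formula: d = sqrt((x₂-x₁)² + (y₂-y₁)²)
dx = 1 - (-2) = 3
dy = (-3) - (-15) = 12
d = sqrt(3² + 12²) = sqrt(9 + 144) = sqrt(153) = 12.37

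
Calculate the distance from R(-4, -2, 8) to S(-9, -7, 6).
d = √[(-5)² + (-5)² + (-2)²] = √54 = 7.348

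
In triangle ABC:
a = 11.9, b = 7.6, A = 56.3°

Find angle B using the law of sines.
sin(B)/b = sin(A)/a
sin(B) = b·sin(A)/a = 7.6·sin(56.3°)/11.9 = 0.531332
B = arcsin(0.531332) = 32.1°  (b ≤ a, so B ≤ A and the acute solution is unique)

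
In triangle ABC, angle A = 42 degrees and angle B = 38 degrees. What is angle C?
Sum of angles in a triangle = 180 degrees
Third angle = 180 - 42 - 38
Third angle = 100 degrees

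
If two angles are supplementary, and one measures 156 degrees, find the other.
Supplementary angles sum to 180 degrees.
Other angle = 180 - 156
Other angle = 24 degrees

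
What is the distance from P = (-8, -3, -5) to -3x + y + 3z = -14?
d = |(-3)(-8) + 1(-3) + 3(-5) - (-14)| / √((-3)² + 1² + 3²) = 20/√19 = 4.588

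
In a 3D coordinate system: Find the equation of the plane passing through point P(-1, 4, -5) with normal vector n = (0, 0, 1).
d = n·P = (0)(-1) + (0)(4) + (1)(-5) = -5
Plane: z = -5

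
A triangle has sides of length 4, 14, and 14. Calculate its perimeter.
Perimeter = sum of all sides
Perimeter = 4 + 14 + 14
Perimeter = 32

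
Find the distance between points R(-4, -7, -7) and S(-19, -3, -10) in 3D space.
d = √[(-15)² + (4)² + (-3)²] = √250 = 15.81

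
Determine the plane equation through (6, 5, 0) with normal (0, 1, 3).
d = n·P = (0)(6) + (1)(5) + (3)(0) = 5
Plane: y + 3z = 5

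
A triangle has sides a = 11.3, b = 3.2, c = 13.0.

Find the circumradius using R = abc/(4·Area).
s = (a+b+c)/2 = 13.75
Area = √(s(s-a)(s-b)(s-c)) = √(13.75·2.45·10.55·0.75) = 16.3264
R = abc/(4·Area) = (11.3·3.2·13.0)/(4·16.3264) = 470.08/65.3056 = 7.198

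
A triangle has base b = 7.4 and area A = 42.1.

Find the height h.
A = ½bh  →  h = 2A/b
h = 2·42.1/7.4 = 11.38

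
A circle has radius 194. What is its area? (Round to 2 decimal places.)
Area = pi * r²
Area = pi * 194²
Area = pi * 37636
Area = 118236.98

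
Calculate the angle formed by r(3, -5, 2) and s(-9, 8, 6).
r·s = -55, |r|² = 38, |s|² = 181
cos θ = -55/√6878 ≈ -0.6632
θ ≈ 131.5°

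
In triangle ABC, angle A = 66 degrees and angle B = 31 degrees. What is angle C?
Sum of angles in a triangle = 180 degrees
Third angle = 180 - 66 - 31
Third angle = 83 degrees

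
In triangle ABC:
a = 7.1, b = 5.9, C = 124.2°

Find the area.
Using A = ½ab·sin(C):
A = ½·7.1·5.9·sin(124.2°) = ½·41.89·0.827081 = 17.32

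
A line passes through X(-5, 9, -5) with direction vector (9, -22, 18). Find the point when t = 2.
P(2) = (-5 + 9(2), 9 + (-22)(2), -5 + 18(2)) = (13, -35, 31)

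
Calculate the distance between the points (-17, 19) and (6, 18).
Using the distance formula: d = sqrt((x₂-x₁)² + (y₂-y₁)²)
dx = 6 - (-17) = 23
dy = 18 - 19 = -1
d = sqrt(23² + (-1)²) = sqrt(529 + 1) = sqrt(530) = 23.02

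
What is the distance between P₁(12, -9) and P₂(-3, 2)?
Using the distance formula: d = sqrt((x₂-x₁)² + (y₂-y₁)²)
dx = (-3) - 12 = -15
dy = 2 - (-9) = 11
d = sqrt((-15)² + 11²) = sqrt(225 + 121) = sqrt(346) = 18.60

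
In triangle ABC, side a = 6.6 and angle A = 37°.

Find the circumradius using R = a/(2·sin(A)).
R = a/(2·sin(A)) = 6.6/(2·sin(37°))
R = 6.6/(2·0.601815) = 6.6/1.203630 = 5.483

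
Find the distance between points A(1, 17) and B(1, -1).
Using the distance formula: d = sqrt((x₂-x₁)² + (y₂-y₁)²)
dx = 1 - 1 = 0
dy = (-1) - 17 = -18
d = sqrt(0² + (-18)²) = sqrt(0 + 324) = sqrt(324) = 18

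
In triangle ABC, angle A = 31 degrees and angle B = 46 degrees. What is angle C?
Sum of angles in a triangle = 180 degrees
Third angle = 180 - 31 - 46
Third angle = 103 degrees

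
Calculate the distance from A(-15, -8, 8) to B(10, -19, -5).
d = √[(25)² + (-11)² + (-13)²] = √915 = 30.25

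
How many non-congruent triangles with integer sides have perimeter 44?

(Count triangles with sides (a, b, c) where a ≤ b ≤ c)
With a ≤ b ≤ c and a + b + c = 44, the triangle inequality a + b > c gives c < 44/2, so c ≤ 21.
Iterate a from 1 to ⌊p/3⌋ = 14; for each a, b ranges from a to ⌊(p−a)/2⌋ with c = p − a − b, keeping only c ≥ b.
Triples: (2, 21, 21), (3, 20, 21), (4, 19, 21), …
Count = 40 triangles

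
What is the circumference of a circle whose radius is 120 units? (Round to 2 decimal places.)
Circumference = 2 * pi * r
Circumference = 2 * pi * 120
Circumference = 753.98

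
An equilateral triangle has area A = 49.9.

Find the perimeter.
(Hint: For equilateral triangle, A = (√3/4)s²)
A = (√3/4)s²  →  s² = 4A/√3 = 4·49.9/√3 = 115.239
s = 10.7349
Perimeter = 3s = 32.2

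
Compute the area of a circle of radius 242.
Area = pi * r²
Area = pi * 242²
Area = pi * 58564
Area = 183984.23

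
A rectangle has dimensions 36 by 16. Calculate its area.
Area = length * width
Area = 36 * 16
Area = 576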